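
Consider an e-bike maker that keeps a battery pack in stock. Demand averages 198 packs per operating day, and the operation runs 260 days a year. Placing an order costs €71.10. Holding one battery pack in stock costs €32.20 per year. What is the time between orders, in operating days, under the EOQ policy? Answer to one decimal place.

Annual demand D = 198 × 260 = 51,480.
Q* = √(2DS/H) = √(2 × 51,480 × 71.1 / 32.2) ≈ 476.81.
Cycle time = Q*/D × 260 = 476.81 / 51,480 × 260 ≈ 2.408 days.

T ≈ 2.4 days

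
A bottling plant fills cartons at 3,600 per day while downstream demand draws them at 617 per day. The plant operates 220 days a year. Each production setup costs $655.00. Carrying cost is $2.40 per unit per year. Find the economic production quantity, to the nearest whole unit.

Q* ≈ 9,456 cartons

Annual demand D = 617 × 220 = 135,740.
Production build-up factor (1 − d/p) = 1 − 617/3,600 = 0.8286.
Q* = √(2DS / (H(1 − d/p))) = √(2 × 135,740 × 655 / (2.4 × 0.8286)).
= √(177,819,400 / 1.9887) ≈ 9456.024.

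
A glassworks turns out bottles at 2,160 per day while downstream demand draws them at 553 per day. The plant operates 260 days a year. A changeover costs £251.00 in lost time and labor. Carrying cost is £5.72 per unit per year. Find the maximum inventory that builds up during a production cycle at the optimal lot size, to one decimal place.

I_max ≈ 3,064.0 bottles

Annual demand D = 553 × 260 = 143,780.
Production build-up factor (1 − d/p) = 1 − 553/2,160 = 0.7440.
Q* = √(2DS / (H(1 − d/p))) = √(2 × 143,780 × 251 / (5.72 × 0.7440)).
= √(72,177,560 / 4.2556) ≈ 4118.338.
Maximum inventory = Q*(1 − d/p) = 4118.338 × 0.7440 ≈ 3063.967.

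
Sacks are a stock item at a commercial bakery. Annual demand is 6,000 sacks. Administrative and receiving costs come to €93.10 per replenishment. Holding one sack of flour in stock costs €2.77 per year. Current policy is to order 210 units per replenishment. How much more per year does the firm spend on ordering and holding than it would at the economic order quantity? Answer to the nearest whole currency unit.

EOQ = √(2DS/H) = √(2 × 6,000 × 93.1 / 2.77) ≈ 635.08.
Cost at Q* = (D/Q*)S + (Q*/2)H = √(2DSH) ≈ €1,759.16.
Cost at Q = 210: (6,000/210)×93.1 + (210/2)×2.77 = €2,660.00 + €290.85 = €2,950.85.
Excess = €2,950.85 − €1,759.16 = €1,191.69.

Extra cost ≈ €1,192 per year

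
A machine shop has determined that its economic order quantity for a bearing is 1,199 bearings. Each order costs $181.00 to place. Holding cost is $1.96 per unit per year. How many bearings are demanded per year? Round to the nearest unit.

D ≈ 7,784 bearings per year

Squaring Q* = √(2DS/H) gives Q*² = 2DS/H.
From Q* = √(2DS/H): D = Q*²H / (2S) = 1,199² × 1.96 / (2 × 181) = 7783.696.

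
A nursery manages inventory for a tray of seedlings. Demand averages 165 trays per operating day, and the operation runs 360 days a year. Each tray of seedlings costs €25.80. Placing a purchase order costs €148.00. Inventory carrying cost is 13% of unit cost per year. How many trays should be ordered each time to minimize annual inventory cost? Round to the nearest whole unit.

Q* ≈ 2,290 trays

Annual demand D = 165 × 360 = 59,400.
Holding cost H = 0.13 × €25.80 = €3.3540 per unit per year.
EOQ = √(2DS / H) = √(2 × 59,400 × 148 / 3.354).
= √(17,582,400 / 3.354) = √5,242,218.2469 ≈ 2289.589.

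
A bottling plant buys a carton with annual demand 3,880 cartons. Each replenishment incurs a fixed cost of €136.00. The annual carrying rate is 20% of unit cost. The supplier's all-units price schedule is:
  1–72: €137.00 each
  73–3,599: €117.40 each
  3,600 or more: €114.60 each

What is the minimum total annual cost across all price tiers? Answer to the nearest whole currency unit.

TC* ≈ €460,490

Holding cost per unit per year at price C is H = 0.20·C.
Evaluate total cost at each tier's feasible EOQ or, if the EOQ is below the tier, at the tier's minimum quantity.
Tier 1 (€137.00): EOQ = 196.3 exceeds tier's upper bound 72, so this tier is dominated.
EOQ at €117.40 = 212.0 (feasible in tier 2): TC = 3,880×€117.40 + (3,880/212.0)×136 + (212.0/2)×0.20×€117.40 = €460,489.94.
EOQ at €114.60 = 214.6 < 3600, so use break Q=3600: TC = 3,880×€114.60 + (3,880/3600.0)×136 + (3600.0/2)×0.20×€114.60 = €486,050.58.
Lowest total cost among the candidates is at Q = 212.0.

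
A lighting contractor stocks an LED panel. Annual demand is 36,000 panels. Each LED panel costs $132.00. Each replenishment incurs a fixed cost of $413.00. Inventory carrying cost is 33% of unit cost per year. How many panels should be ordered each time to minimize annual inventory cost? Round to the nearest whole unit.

Holding cost H = 0.33 × $132.00 = $43.5600 per unit per year.
EOQ = √(2DS / H) = √(2 × 36,000 × 413 / 43.56).
= √(29,736,000 / 43.56) = √682,644.6281 ≈ 826.223.

Q* ≈ 826 panels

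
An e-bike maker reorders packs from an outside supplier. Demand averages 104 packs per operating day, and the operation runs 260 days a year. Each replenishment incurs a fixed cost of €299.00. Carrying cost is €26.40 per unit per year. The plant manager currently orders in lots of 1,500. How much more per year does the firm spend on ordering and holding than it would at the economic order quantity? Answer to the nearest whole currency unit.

Annual demand D = 104 × 260 = 27,040.
EOQ = √(2DS/H) = √(2 × 27,040 × 299 / 26.4) ≈ 782.62.
Cost at Q* = (D/Q*)S + (Q*/2)H = √(2DSH) ≈ €20,661.22.
Cost at Q = 1,500: (27,040/1,500)×299 + (1,500/2)×26.4 = €5,389.97 + €19,800.00 = €25,189.97.
Excess = €25,189.97 − €20,661.22 = €4,528.76.

Extra cost ≈ €4,529 per year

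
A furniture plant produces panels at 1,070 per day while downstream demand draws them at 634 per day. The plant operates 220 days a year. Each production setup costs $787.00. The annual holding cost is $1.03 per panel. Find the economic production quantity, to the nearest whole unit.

Annual demand D = 634 × 220 = 139,480.
Production build-up factor (1 − d/p) = 1 − 634/1,070 = 0.4075.
Q* = √(2DS / (H(1 − d/p))) = √(2 × 139,480 × 787 / (1.03 × 0.4075)).
= √(219,541,520 / 0.4197) ≈ 22871.169.

Q* ≈ 22,871 panels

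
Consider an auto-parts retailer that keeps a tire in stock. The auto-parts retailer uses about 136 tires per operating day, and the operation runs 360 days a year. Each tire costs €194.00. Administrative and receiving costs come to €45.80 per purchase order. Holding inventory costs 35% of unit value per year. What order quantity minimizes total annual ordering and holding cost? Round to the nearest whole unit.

Annual demand D = 136 × 360 = 48,960.
Holding cost H = 0.35 × €194.00 = €67.9000 per unit per year.
EOQ = √(2DS / H) = √(2 × 48,960 × 45.8 / 67.9).
= √(4,484,736 / 67.9) = √66,049.1311 ≈ 257.000.

Q* ≈ 257 tires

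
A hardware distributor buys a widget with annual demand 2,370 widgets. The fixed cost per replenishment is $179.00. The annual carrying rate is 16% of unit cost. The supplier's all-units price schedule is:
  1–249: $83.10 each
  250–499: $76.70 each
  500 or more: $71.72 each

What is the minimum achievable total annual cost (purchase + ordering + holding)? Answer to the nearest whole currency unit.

TC* ≈ $173,694

Holding cost per unit per year at price C is H = 0.16·C.
Candidates are each tier's EOQ (if it falls in that tier) and each price-break quantity.
Tier 1 ($83.10): EOQ = 252.6 exceeds tier's upper bound 249, so this tier is dominated.
EOQ at $76.70 = 262.9 (feasible in tier 2): TC = 2,370×$76.70 + (2,370/262.9)×179 + (262.9/2)×0.16×$76.70 = $185,005.81.
EOQ at $71.72 = 271.9 < 500, so use break Q=500: TC = 2,370×$71.72 + (2,370/500.0)×179 + (500.0/2)×0.16×$71.72 = $173,693.66.
Lowest total cost among the candidates is at Q = 500.0.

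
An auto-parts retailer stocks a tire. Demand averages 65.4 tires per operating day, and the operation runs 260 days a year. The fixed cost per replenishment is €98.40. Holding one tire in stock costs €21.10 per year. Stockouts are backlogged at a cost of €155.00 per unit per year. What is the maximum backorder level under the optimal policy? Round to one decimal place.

Annual demand D = 65.4 × 260 = 17,004.
With planned backorders, Q* = √(2DS/H) · √((H+B)/B).
√(2DS/H) = √(2 × 17,004 × 98.4 / 21.1) = 398.242.
√((H+B)/B) = √((21.1+155)/155) = 1.0659.
Q* ≈ 424.483.
S* = Q* · H/(H+B) = 424.483 × 21.1/176.1 ≈ 50.861.

S* ≈ 50.9 tires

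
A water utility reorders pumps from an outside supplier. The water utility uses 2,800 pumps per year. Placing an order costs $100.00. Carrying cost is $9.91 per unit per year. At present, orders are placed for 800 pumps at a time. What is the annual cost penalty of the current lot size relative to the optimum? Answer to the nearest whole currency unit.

Extra cost ≈ $1,958 per year

EOQ = √(2DS/H) = √(2 × 2,800 × 100 / 9.91) ≈ 237.72.
Cost at Q* = (D/Q*)S + (Q*/2)H = √(2DSH) ≈ $2,355.76.
Cost at Q = 800: (2,800/800)×100 + (800/2)×9.91 = $350.00 + $3,964.00 = $4,314.00.
Excess = $4,314.00 − $2,355.76 = $1,958.24.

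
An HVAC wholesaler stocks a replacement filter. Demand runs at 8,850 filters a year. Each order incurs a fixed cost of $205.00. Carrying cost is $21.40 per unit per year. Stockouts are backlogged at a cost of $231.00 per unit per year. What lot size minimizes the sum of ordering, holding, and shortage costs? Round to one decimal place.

Q* ≈ 430.4 filters

With planned backorders, Q* = √(2DS/H) · √((H+B)/B).
√(2DS/H) = √(2 × 8,850 × 205 / 21.4) = 411.772.
√((H+B)/B) = √((21.4+231)/231) = 1.0453.
Q* ≈ 430.423.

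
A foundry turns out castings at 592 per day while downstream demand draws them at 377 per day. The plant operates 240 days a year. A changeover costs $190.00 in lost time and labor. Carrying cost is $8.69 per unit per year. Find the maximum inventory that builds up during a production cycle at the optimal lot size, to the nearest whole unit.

I_max ≈ 1,199 castings

Annual demand D = 377 × 240 = 90,480.
Production build-up factor (1 − d/p) = 1 − 377/592 = 0.3632.
Q* = √(2DS / (H(1 − d/p))) = √(2 × 90,480 × 190 / (8.69 × 0.3632)).
= √(34,382,400 / 3.156) ≈ 3300.653.
Maximum inventory = Q*(1 − d/p) = 3300.653 × 0.3632 ≈ 1198.717.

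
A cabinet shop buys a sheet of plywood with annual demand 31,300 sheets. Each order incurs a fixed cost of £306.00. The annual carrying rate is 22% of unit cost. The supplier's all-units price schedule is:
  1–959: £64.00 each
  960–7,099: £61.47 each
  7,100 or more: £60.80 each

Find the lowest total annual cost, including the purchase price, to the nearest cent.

TC* ≈ £1,940,105.99

Holding cost per unit per year at price C is H = 0.22·C.
For each price level, check whether its EOQ is feasible; otherwise the best quantity at that price is the breakpoint.
Tier 1 (£64.00): EOQ = 1166.4 exceeds tier's upper bound 959, so this tier is dominated.
EOQ at £61.47 = 1190.2 (feasible in tier 2): TC = 31,300×£61.47 + (31,300/1190.2)×306 + (1190.2/2)×0.22×£61.47 = £1,940,105.99.
EOQ at £60.80 = 1196.7 < 7100, so use break Q=7100: TC = 31,300×£60.80 + (31,300/7100.0)×306 + (7100.0/2)×0.22×£60.80 = £1,951,873.79.
Lowest total cost among the candidates is at Q = 1190.2.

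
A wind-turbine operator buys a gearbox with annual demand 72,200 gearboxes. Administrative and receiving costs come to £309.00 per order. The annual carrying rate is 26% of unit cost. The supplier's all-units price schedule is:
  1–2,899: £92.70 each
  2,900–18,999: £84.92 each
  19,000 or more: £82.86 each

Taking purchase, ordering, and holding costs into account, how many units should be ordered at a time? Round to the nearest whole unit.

Q* ≈ 2,900 gearboxes

Holding cost per unit per year at price C is H = 0.26·C.
For each price level, check whether its EOQ is feasible; otherwise the best quantity at that price is the breakpoint.
EOQ at £92.70 = 1360.6 (feasible in tier 1): TC = 72,200×£92.70 + (72,200/1360.6)×309 + (1360.6/2)×0.26×£92.70 = £6,725,733.62.
EOQ at £84.92 = 1421.6 < 2900, so use break Q=2900: TC = 72,200×£84.92 + (72,200/2900.0)×309 + (2900.0/2)×0.26×£84.92 = £6,170,931.87.
EOQ at £82.86 = 1439.1 < 19000, so use break Q=19000: TC = 72,200×£82.86 + (72,200/19000.0)×309 + (19000.0/2)×0.26×£82.86 = £6,188,330.40.
Lowest total cost is £6,170,931.87 at Q = 2900.0.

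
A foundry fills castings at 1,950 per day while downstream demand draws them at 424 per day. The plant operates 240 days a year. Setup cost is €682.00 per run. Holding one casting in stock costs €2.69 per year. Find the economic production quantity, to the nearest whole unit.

Annual demand D = 424 × 240 = 101,760.
Production build-up factor (1 − d/p) = 1 − 424/1,950 = 0.7826.
Q* = √(2DS / (H(1 − d/p))) = √(2 × 101,760 × 682 / (2.69 × 0.7826)).
= √(138,800,640 / 2.1051) ≈ 8120.067.

Q* ≈ 8,120 castings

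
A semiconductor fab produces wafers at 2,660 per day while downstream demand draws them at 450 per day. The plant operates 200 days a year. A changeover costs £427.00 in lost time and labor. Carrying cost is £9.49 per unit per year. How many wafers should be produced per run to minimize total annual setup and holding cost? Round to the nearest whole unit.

Annual demand D = 450 × 200 = 90,000.
Production build-up factor (1 − d/p) = 1 − 450/2,660 = 0.8308.
Q* = √(2DS / (H(1 − d/p))) = √(2 × 90,000 × 427 / (9.49 × 0.8308)).
= √(76,860,000 / 7.8845) ≈ 3122.208.

Q* ≈ 3,122 wafers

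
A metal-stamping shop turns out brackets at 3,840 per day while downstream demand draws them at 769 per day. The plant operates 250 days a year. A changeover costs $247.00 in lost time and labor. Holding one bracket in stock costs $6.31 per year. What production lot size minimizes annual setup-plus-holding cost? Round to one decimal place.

Q* ≈ 4,338.2 brackets

Annual demand D = 769 × 250 = 192,250.
Production build-up factor (1 − d/p) = 1 − 769/3,840 = 0.7997.
Q* = √(2DS / (H(1 − d/p))) = √(2 × 192,250 × 247 / (6.31 × 0.7997)).
= √(94,971,500 / 5.0464) ≈ 4338.181.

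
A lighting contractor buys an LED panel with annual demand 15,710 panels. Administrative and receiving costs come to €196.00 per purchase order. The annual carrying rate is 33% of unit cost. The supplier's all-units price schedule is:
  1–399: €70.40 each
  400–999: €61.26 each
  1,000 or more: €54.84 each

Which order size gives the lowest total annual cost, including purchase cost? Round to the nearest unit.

Q* ≈ 1,000 panels

Holding cost per unit per year at price C is H = 0.33·C.
Candidates are each tier's EOQ (if it falls in that tier) and each price-break quantity.
Tier 1 (€70.40): EOQ = 514.9 exceeds tier's upper bound 399, so this tier is dominated.
EOQ at €61.26 = 551.9 (feasible in tier 2): TC = 15,710×€61.26 + (15,710/551.9)×196 + (551.9/2)×0.33×€61.26 = €973,552.35.
EOQ at €54.84 = 583.3 < 1000, so use break Q=1000: TC = 15,710×€54.84 + (15,710/1000.0)×196 + (1000.0/2)×0.33×€54.84 = €873,664.16.
Lowest total cost is €873,664.16 at Q = 1000.0.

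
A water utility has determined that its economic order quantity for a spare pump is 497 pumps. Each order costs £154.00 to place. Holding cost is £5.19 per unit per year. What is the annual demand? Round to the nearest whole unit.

The basic EOQ model gives Q* = √(2DS/H); rearrange for the unknown.
From Q* = √(2DS/H): D = Q*²H / (2S) = 497² × 5.19 / (2 × 154) = 4162.262.

D ≈ 4,162 pumps per year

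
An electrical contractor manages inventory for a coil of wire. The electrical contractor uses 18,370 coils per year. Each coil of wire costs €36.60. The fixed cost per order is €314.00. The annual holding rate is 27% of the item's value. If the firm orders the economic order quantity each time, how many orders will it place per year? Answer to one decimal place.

Holding cost H = 0.27 × €36.60 = €9.8820 per unit per year.
Q* = √(2DS/H) = √(2 × 18,370 × 314 / 9.882) ≈ 1080.47.
Orders per year = D / Q* = 18,370 / 1080.47 ≈ 17.002.

N ≈ 17.0 orders per year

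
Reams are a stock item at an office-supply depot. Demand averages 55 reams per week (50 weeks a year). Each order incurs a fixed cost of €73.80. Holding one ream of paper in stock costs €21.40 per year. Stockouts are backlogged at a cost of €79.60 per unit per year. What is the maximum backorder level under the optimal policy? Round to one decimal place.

S* ≈ 32.9 reams

Annual demand D = 55 × 50 = 2,750.
With planned backorders, Q* = √(2DS/H) · √((H+B)/B).
√(2DS/H) = √(2 × 2,750 × 73.8 / 21.4) = 137.722.
√((H+B)/B) = √((21.4+79.6)/79.6) = 1.1264.
Q* ≈ 155.134.
S* = Q* · H/(H+B) = 155.134 × 21.4/101 ≈ 32.870.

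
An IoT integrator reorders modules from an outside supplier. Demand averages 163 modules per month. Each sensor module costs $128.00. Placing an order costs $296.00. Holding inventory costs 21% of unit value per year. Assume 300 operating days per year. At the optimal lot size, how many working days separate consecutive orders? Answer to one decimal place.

Annual demand D = 163 × 12 = 1,956.
Holding cost H = 0.21 × $128.00 = $26.8800 per unit per year.
Q* = √(2DS/H) = √(2 × 1,956 × 296 / 26.88) ≈ 207.55.
Cycle time = Q*/D × 300 = 207.55 / 1,956 × 300 ≈ 31.833 days.

T ≈ 31.8 days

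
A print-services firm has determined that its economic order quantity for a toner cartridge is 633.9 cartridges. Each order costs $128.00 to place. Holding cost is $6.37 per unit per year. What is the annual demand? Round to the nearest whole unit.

Squaring Q* = √(2DS/H) gives Q*² = 2DS/H.
From Q* = √(2DS/H): D = Q*²H / (2S) = 633.9² × 6.37 / (2 × 128) = 9998.641.

D ≈ 9,999 cartridges per year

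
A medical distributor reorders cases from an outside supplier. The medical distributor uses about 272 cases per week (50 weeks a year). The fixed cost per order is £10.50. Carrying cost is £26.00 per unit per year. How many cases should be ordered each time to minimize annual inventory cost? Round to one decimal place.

Q* ≈ 104.8 cases

Annual demand D = 272 × 50 = 13,600.
EOQ = √(2DS / H) = √(2 × 13,600 × 10.5 / 26).
= √(285,600 / 26) = √10,984.6154 ≈ 104.808.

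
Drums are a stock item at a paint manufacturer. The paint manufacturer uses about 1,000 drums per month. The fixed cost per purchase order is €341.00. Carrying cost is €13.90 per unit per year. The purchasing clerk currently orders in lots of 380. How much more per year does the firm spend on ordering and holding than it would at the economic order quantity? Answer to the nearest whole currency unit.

Extra cost ≈ €2,744 per year

Annual demand D = 1,000 × 12 = 12,000.
EOQ = √(2DS/H) = √(2 × 12,000 × 341 / 13.9) ≈ 767.32.
Cost at Q* = (D/Q*)S + (Q*/2)H = √(2DSH) ≈ €10,665.72.
Cost at Q = 380: (12,000/380)×341 + (380/2)×13.9 = €10,768.42 + €2,641.00 = €13,409.42.
Excess = €13,409.42 − €10,665.72 = €2,743.70.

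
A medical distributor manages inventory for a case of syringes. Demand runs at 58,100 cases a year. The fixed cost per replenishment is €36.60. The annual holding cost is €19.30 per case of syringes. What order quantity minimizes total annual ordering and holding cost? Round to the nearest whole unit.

EOQ = √(2DS / H) = √(2 × 58,100 × 36.6 / 19.3).
= √(4,252,920 / 19.3) = √220,358.5492 ≈ 469.424.

Q* ≈ 469 cases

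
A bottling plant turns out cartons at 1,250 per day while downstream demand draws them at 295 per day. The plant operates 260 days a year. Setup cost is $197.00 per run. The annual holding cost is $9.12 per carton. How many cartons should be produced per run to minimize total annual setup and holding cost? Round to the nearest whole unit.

Q* ≈ 2,083 cartons

Annual demand D = 295 × 260 = 76,700.
Production build-up factor (1 − d/p) = 1 − 295/1,250 = 0.7640.
Q* = √(2DS / (H(1 − d/p))) = √(2 × 76,700 × 197 / (9.12 × 0.7640)).
= √(30,219,800 / 6.9677) ≈ 2082.580.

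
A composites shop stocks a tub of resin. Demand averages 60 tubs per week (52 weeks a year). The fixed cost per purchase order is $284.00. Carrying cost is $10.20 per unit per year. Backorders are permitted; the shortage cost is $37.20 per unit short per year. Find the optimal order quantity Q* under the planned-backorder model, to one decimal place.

Annual demand D = 60 × 52 = 3,120.
With planned backorders, Q* = √(2DS/H) · √((H+B)/B).
√(2DS/H) = √(2 × 3,120 × 284 / 10.2) = 416.823.
√((H+B)/B) = √((10.2+37.2)/37.2) = 1.1288.
Q* ≈ 470.510.

Q* ≈ 470.5 tubs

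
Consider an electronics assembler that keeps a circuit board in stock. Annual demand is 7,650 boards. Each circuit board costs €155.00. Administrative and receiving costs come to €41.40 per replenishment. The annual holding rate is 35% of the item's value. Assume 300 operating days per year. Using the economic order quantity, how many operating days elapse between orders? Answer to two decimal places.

T ≈ 4.24 days

Holding cost H = 0.35 × €155.00 = €54.2500 per unit per year.
The optimal lot size = √(2DS/H) = √(2 × 7,650 × 41.4 / 54.25) ≈ 108.06.
Cycle time = Q*/D × 300 = 108.06 / 7,650 × 300 ≈ 4.237 days.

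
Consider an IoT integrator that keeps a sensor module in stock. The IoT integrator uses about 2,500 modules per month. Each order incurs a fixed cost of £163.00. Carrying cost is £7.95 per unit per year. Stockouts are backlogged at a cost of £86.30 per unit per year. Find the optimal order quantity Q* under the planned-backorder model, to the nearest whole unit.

Q* ≈ 1,159 modules

Annual demand D = 2,500 × 12 = 30,000.
With planned backorders, Q* = √(2DS/H) · √((H+B)/B).
√(2DS/H) = √(2 × 30,000 × 163 / 7.95) = 1109.139.
√((H+B)/B) = √((7.95+86.3)/86.3) = 1.0450.
Q* ≈ 1159.101.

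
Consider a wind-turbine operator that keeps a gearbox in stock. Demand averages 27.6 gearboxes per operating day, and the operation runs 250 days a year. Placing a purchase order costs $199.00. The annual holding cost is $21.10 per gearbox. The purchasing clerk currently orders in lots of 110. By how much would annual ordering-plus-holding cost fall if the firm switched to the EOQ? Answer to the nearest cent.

Extra cost ≈ $6,031.08 per year

Annual demand D = 27.6 × 250 = 6,900.
EOQ = √(2DS/H) = √(2 × 6,900 × 199 / 21.1) ≈ 360.77.
Cost at Q* = (D/Q*)S + (Q*/2)H = √(2DSH) ≈ $7,612.15.
Cost at Q = 110: (6,900/110)×199 + (110/2)×21.1 = $12,482.73 + $1,160.50 = $13,643.23.
Excess = $13,643.23 − $7,612.15 = $6,031.08.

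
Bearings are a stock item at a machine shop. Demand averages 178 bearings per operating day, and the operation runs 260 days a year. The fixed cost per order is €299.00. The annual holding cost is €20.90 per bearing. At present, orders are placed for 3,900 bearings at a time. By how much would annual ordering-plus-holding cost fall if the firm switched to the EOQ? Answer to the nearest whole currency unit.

Annual demand D = 178 × 260 = 46,280.
EOQ = √(2DS/H) = √(2 × 46,280 × 299 / 20.9) ≈ 1150.73.
Cost at Q* = (D/Q*)S + (Q*/2)H = √(2DSH) ≈ €24,050.30.
Cost at Q = 3,900: (46,280/3,900)×299 + (3,900/2)×20.9 = €3,548.13 + €40,755.00 = €44,303.13.
Excess = €44,303.13 − €24,050.30 = €20,252.84.

Extra cost ≈ €20,253 per year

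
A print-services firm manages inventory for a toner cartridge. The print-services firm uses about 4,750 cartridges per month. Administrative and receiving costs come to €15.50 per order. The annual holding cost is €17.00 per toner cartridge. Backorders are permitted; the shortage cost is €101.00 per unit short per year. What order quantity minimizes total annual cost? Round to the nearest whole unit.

Annual demand D = 4,750 × 12 = 57,000.
With planned backorders, Q* = √(2DS/H) · √((H+B)/B).
√(2DS/H) = √(2 × 57,000 × 15.5 / 17) = 322.399.
√((H+B)/B) = √((17+101)/101) = 1.0809.
Q* ≈ 348.477.

Q* ≈ 348 cartridges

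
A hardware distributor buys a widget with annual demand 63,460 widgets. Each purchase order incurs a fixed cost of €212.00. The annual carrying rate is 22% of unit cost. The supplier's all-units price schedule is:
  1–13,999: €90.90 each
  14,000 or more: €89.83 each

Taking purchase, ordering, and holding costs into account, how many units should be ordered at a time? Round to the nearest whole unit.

Q* ≈ 1,160 widgets

Holding cost per unit per year at price C is H = 0.22·C.
For each price level, check whether its EOQ is feasible; otherwise the best quantity at that price is the breakpoint.
EOQ at €90.90 = 1160.0 (feasible in tier 1): TC = 63,460×€90.90 + (63,460/1160.0)×212 + (1160.0/2)×0.22×€90.90 = €5,791,710.70.
EOQ at €89.83 = 1166.8 < 14000, so use break Q=14000: TC = 63,460×€89.83 + (63,460/14000.0)×212 + (14000.0/2)×0.22×€89.83 = €5,839,910.97.
Lowest total cost is €5,791,710.70 at Q = 1160.0.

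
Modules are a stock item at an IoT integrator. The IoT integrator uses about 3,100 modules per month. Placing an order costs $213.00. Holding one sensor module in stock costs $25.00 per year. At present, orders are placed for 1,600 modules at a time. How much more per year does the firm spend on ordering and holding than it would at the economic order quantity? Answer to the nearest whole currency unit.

Annual demand D = 3,100 × 12 = 37,200.
EOQ = √(2DS/H) = √(2 × 37,200 × 213 / 25) ≈ 796.17.
Cost at Q* = (D/Q*)S + (Q*/2)H = √(2DSH) ≈ $19,904.27.
Cost at Q = 1,600: (37,200/1,600)×213 + (1,600/2)×25 = $4,952.25 + $20,000.00 = $24,952.25.
Excess = $24,952.25 − $19,904.27 = $5,047.98.

Extra cost ≈ $5,048 per year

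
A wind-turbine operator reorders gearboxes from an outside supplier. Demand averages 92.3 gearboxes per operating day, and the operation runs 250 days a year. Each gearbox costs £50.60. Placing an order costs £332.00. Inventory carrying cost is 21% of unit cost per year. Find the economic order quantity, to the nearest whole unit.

Annual demand D = 92.3 × 250 = 23,075.
Holding cost H = 0.21 × £50.60 = £10.6260 per unit per year.
EOQ = √(2DS / H) = √(2 × 23,075 × 332 / 10.626).
= √(15,321,800 / 10.626) = √1,441,916.055 ≈ 1200.798.

Q* ≈ 1,201 gearboxes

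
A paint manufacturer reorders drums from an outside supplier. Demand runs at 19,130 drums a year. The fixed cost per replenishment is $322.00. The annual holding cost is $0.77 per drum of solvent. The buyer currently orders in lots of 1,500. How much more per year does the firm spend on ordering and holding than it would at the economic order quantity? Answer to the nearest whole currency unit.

Extra cost ≈ $1,604 per year

EOQ = √(2DS/H) = √(2 × 19,130 × 322 / 0.77) ≈ 3999.95.
Cost at Q* = (D/Q*)S + (Q*/2)H = √(2DSH) ≈ $3,079.96.
Cost at Q = 1,500: (19,130/1,500)×322 + (1,500/2)×0.77 = $4,106.57 + $577.50 = $4,684.07.
Excess = $4,684.07 − $3,079.96 = $1,604.11.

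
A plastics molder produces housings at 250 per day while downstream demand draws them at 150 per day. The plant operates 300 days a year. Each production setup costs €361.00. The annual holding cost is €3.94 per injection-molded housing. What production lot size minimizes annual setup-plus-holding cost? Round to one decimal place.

Annual demand D = 150 × 300 = 45,000.
Production build-up factor (1 − d/p) = 1 − 150/250 = 0.4000.
Q* = √(2DS / (H(1 − d/p))) = √(2 × 45,000 × 361 / (3.94 × 0.4000)).
= √(32,490,000 / 1.576) ≈ 4540.428.

Q* ≈ 4,540.4 housings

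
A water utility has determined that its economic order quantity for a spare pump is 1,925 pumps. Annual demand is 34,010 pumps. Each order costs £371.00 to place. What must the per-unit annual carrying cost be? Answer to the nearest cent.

H ≈ £6.81

Invert the EOQ relation Q*² = 2DS/H.
From Q* = √(2DS/H): H = 2DS / Q*² = 2 × 34,010 × 371 / 1,925² = 6.8100.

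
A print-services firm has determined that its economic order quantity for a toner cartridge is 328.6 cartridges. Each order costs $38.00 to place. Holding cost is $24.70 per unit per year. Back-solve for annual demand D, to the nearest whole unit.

D ≈ 35,093 cartridges per year

The basic EOQ model gives Q* = √(2DS/H); rearrange for the unknown.
From Q* = √(2DS/H): D = Q*²H / (2S) = 328.6² × 24.7 / (2 × 38) = 35092.837.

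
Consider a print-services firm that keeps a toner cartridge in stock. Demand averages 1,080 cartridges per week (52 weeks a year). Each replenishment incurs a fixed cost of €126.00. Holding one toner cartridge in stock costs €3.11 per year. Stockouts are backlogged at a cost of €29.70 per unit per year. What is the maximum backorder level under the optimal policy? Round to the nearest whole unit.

S* ≈ 213 cartridges

Annual demand D = 1,080 × 52 = 56,160.
With planned backorders, Q* = √(2DS/H) · √((H+B)/B).
√(2DS/H) = √(2 × 56,160 × 126 / 3.11) = 2133.210.
√((H+B)/B) = √((3.11+29.7)/29.7) = 1.0511.
Q* ≈ 2242.118.
S* = Q* · H/(H+B) = 2242.118 × 3.11/32.81 ≈ 212.526.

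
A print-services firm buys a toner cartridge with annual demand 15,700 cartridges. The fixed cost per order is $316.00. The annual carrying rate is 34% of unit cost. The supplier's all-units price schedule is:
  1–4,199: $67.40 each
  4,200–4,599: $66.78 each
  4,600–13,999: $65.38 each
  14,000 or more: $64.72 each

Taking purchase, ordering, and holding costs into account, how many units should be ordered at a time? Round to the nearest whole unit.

Holding cost per unit per year at price C is H = 0.34·C.
Evaluate total cost at each tier's feasible EOQ or, if the EOQ is below the tier, at the tier's minimum quantity.
EOQ at $67.40 = 658.0 (feasible in tier 1): TC = 15,700×$67.40 + (15,700/658.0)×316 + (658.0/2)×0.34×$67.40 = $1,073,259.18.
EOQ at $66.78 = 661.1 < 4200, so use break Q=4200: TC = 15,700×$66.78 + (15,700/4200.0)×316 + (4200.0/2)×0.34×$66.78 = $1,097,308.16.
EOQ at $65.38 = 668.1 < 4600, so use break Q=4600: TC = 15,700×$65.38 + (15,700/4600.0)×316 + (4600.0/2)×0.34×$65.38 = $1,078,671.68.
EOQ at $64.72 = 671.5 < 14000, so use break Q=14000: TC = 15,700×$64.72 + (15,700/14000.0)×316 + (14000.0/2)×0.34×$64.72 = $1,170,491.97.
Lowest total cost is $1,073,259.18 at Q = 658.0.

Q* ≈ 658 cartridges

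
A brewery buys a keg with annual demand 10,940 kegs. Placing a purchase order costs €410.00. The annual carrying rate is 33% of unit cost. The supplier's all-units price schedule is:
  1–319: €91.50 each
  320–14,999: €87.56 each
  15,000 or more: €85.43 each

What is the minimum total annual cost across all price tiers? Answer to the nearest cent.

TC* ≈ €974,006.38

Holding cost per unit per year at price C is H = 0.33·C.
For each price level, check whether its EOQ is feasible; otherwise the best quantity at that price is the breakpoint.
Tier 1 (€91.50): EOQ = 545.1 exceeds tier's upper bound 319, so this tier is dominated.
EOQ at €87.56 = 557.2 (feasible in tier 2): TC = 10,940×€87.56 + (10,940/557.2)×410 + (557.2/2)×0.33×€87.56 = €974,006.38.
EOQ at €85.43 = 564.1 < 15000, so use break Q=15000: TC = 10,940×€85.43 + (10,940/15000.0)×410 + (15000.0/2)×0.33×€85.43 = €1,146,342.48.
Lowest total cost among the candidates is at Q = 557.2.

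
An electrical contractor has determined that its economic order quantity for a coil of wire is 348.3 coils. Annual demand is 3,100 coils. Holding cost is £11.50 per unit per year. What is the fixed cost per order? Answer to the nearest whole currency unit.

S ≈ £225

The basic EOQ model gives Q* = √(2DS/H); rearrange for the unknown.
From Q* = √(2DS/H): S = Q*²H / (2D) = 348.3² × 11.5 / (2 × 3,100) = 225.0158.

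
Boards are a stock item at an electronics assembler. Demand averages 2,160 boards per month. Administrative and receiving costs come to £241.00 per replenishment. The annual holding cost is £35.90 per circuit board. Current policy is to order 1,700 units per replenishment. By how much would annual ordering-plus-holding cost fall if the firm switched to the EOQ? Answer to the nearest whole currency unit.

Extra cost ≈ £13,011 per year

Annual demand D = 2,160 × 12 = 25,920.
EOQ = √(2DS/H) = √(2 × 25,920 × 241 / 35.9) ≈ 589.92.
Cost at Q* = (D/Q*)S + (Q*/2)H = √(2DSH) ≈ £21,178.16.
Cost at Q = 1,700: (25,920/1,700)×241 + (1,700/2)×35.9 = £3,674.54 + £30,515.00 = £34,189.54.
Excess = £34,189.54 − £21,178.16 = £13,011.38.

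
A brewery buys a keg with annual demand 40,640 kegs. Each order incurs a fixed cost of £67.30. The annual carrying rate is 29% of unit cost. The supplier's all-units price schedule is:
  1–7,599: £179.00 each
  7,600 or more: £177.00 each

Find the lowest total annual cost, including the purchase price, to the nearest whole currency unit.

TC* ≈ £7,291,411

Holding cost per unit per year at price C is H = 0.29·C.
Evaluate total cost at each tier's feasible EOQ or, if the EOQ is below the tier, at the tier's minimum quantity.
EOQ at £179.00 = 324.6 (feasible in tier 1): TC = 40,640×£179.00 + (40,640/324.6)×67.3 + (324.6/2)×0.29×£179.00 = £7,291,410.97.
EOQ at £177.00 = 326.4 < 7600, so use break Q=7600: TC = 40,640×£177.00 + (40,640/7600.0)×67.3 + (7600.0/2)×0.29×£177.00 = £7,388,693.88.
Lowest total cost among the candidates is at Q = 324.6.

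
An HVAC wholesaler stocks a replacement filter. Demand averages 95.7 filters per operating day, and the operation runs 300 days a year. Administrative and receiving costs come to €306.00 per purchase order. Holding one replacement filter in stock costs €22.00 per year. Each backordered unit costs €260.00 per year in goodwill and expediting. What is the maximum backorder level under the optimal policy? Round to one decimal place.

S* ≈ 72.6 filters

Annual demand D = 95.7 × 300 = 28,710.
With planned backorders, Q* = √(2DS/H) · √((H+B)/B).
√(2DS/H) = √(2 × 28,710 × 306 / 22) = 893.678.
√((H+B)/B) = √((22+260)/260) = 1.0414.
Q* ≈ 930.720.
S* = Q* · H/(H+B) = 930.720 × 22/282 ≈ 72.609.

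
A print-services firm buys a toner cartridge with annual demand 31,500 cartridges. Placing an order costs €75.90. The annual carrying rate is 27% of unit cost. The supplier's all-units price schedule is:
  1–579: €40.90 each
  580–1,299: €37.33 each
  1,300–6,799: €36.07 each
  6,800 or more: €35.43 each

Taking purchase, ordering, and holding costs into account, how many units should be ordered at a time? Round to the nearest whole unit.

Holding cost per unit per year at price C is H = 0.27·C.
Evaluate total cost at each tier's feasible EOQ or, if the EOQ is below the tier, at the tier's minimum quantity.
Tier 1 (€40.90): EOQ = 658.0 exceeds tier's upper bound 579, so this tier is dominated.
EOQ at €37.33 = 688.8 (feasible in tier 2): TC = 31,500×€37.33 + (31,500/688.8)×75.9 + (688.8/2)×0.27×€37.33 = €1,182,837.28.
EOQ at €36.07 = 700.7 < 1300, so use break Q=1300: TC = 31,500×€36.07 + (31,500/1300.0)×75.9 + (1300.0/2)×0.27×€36.07 = €1,144,374.40.
EOQ at €35.43 = 707.0 < 6800, so use break Q=6800: TC = 31,500×€35.43 + (31,500/6800.0)×75.9 + (6800.0/2)×0.27×€35.43 = €1,148,921.34.
Lowest total cost is €1,144,374.40 at Q = 1300.0.

Q* ≈ 1,300 cartridges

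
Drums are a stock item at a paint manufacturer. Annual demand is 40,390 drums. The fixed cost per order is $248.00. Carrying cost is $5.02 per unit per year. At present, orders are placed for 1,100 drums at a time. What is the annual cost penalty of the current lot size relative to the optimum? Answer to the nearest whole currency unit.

EOQ = √(2DS/H) = √(2 × 40,390 × 248 / 5.02) ≈ 1997.68.
Cost at Q* = (D/Q*)S + (Q*/2)H = √(2DSH) ≈ $10,028.35.
Cost at Q = 1,100: (40,390/1,100)×248 + (1,100/2)×5.02 = $9,106.11 + $2,761.00 = $11,867.11.
Excess = $11,867.11 − $10,028.35 = $1,838.76.

Extra cost ≈ $1,839 per year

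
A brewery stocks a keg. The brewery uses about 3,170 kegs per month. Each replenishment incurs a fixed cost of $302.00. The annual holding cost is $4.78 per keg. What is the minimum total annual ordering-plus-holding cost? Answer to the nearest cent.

TC* ≈ $10,479.79

Annual demand D = 3,170 × 12 = 38,040.
EOQ = √(2DS/H) = √(2 × 38,040 × 302 / 4.78) ≈ 2192.43.
At Q*, ordering cost (D/Q*)S equals holding cost (Q*/2)H, each = √(DSH/2).
Minimum total = √(2DSH) = √(2 × 38,040 × 302 × 4.78) ≈ 10479.792.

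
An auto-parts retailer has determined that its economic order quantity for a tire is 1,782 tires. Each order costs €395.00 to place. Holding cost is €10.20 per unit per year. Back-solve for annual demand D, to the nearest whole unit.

D ≈ 41,000 tires per year

The basic EOQ model gives Q* = √(2DS/H); rearrange for the unknown.
From Q* = √(2DS/H): D = Q*²H / (2S) = 1,782² × 10.2 / (2 × 395) = 41000.436.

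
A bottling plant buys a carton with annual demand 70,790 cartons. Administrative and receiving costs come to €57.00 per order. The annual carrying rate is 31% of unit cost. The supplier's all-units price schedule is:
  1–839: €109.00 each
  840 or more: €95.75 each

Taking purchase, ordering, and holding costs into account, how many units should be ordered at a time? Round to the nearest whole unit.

Holding cost per unit per year at price C is H = 0.31·C.
Evaluate total cost at each tier's feasible EOQ or, if the EOQ is below the tier, at the tier's minimum quantity.
EOQ at €109.00 = 488.7 (feasible in tier 1): TC = 70,790×€109.00 + (70,790/488.7)×57 + (488.7/2)×0.31×€109.00 = €7,732,623.25.
EOQ at €95.75 = 521.4 < 840, so use break Q=840: TC = 70,790×€95.75 + (70,790/840.0)×57 + (840.0/2)×0.31×€95.75 = €6,795,412.76.
Lowest total cost is €6,795,412.76 at Q = 840.0.

Q* ≈ 840 cartons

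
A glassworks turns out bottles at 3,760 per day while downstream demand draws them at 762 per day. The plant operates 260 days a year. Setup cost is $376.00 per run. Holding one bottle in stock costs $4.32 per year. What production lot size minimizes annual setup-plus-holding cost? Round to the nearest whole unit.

Q* ≈ 6,577 bottles

Annual demand D = 762 × 260 = 198,120.
Production build-up factor (1 − d/p) = 1 − 762/3,760 = 0.7973.
Q* = √(2DS / (H(1 − d/p))) = √(2 × 198,120 × 376 / (4.32 × 0.7973)).
= √(148,986,240 / 3.4445) ≈ 6576.719.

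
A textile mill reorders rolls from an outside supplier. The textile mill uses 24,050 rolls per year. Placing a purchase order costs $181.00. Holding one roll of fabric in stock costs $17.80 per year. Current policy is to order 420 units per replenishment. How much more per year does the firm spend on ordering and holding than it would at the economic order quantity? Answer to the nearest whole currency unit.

EOQ = √(2DS/H) = √(2 × 24,050 × 181 / 17.8) ≈ 699.36.
Cost at Q* = (D/Q*)S + (Q*/2)H = √(2DSH) ≈ $12,448.64.
Cost at Q = 420: (24,050/420)×181 + (420/2)×17.8 = $10,364.40 + $3,738.00 = $14,102.40.
Excess = $14,102.40 − $12,448.64 = $1,653.77.

Extra cost ≈ $1,654 per year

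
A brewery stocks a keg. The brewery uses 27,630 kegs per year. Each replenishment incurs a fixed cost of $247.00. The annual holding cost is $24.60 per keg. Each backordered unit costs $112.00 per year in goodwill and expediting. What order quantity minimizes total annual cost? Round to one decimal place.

With planned backorders, Q* = √(2DS/H) · √((H+B)/B).
√(2DS/H) = √(2 × 27,630 × 247 / 24.6) = 744.880.
√((H+B)/B) = √((24.6+112)/112) = 1.1044.
Q* ≈ 822.627.

Q* ≈ 822.6 kegs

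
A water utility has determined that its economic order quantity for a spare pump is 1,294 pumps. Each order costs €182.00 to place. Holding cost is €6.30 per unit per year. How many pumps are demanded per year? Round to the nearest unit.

D ≈ 28,981 pumps per year

Invert the EOQ relation Q*² = 2DS/H.
From Q* = √(2DS/H): D = Q*²H / (2S) = 1,294² × 6.3 / (2 × 182) = 28980.623.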